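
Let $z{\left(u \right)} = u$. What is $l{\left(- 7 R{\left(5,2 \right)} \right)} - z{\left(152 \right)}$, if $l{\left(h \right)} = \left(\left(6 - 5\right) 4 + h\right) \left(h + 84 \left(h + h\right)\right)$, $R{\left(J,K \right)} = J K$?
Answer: $780628$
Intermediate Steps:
$l{\left(h \right)} = 169 h \left(4 + h\right)$ ($l{\left(h \right)} = \left(\left(6 - 5\right) 4 + h\right) \left(h + 84 \cdot 2 h\right) = \left(\left(6 - 5\right) 4 + h\right) \left(h + 168 h\right) = \left(1 \cdot 4 + h\right) 169 h = \left(4 + h\right) 169 h = 169 h \left(4 + h\right)$)
$l{\left(- 7 R{\left(5,2 \right)} \right)} - z{\left(152 \right)} = 169 \left(- 7 \cdot 5 \cdot 2\right) \left(4 - 7 \cdot 5 \cdot 2\right) - 152 = 169 \left(\left(-7\right) 10\right) \left(4 - 70\right) - 152 = 169 \left(-70\right) \left(4 - 70\right) - 152 = 169 \left(-70\right) \left(-66\right) - 152 = 780780 - 152 = 780628$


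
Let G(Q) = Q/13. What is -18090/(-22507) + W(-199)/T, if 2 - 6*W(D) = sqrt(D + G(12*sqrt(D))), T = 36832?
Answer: 1998895147/2486933472 - sqrt(-33631 + 156*I*sqrt(199))/2872896 ≈ 0.80376 - 6.3868e-5*I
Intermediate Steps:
G(Q) = Q/13 (G(Q) = Q*(1/13) = Q/13)
W(D) = 1/3 - sqrt(D + 12*sqrt(D)/13)/6 (W(D) = 1/3 - sqrt(D + (12*sqrt(D))/13)/6 = 1/3 - sqrt(D + 12*sqrt(D)/13)/6)
-18090/(-22507) + W(-199)/T = -18090/(-22507) + (1/3 - sqrt(156*sqrt(-199) + 169*(-199))/78)/36832 = -18090*(-1/22507) + (1/3 - sqrt(156*(I*sqrt(199)) - 33631)/78)*(1/36832) = 18090/22507 + (1/3 - sqrt(156*I*sqrt(199) - 33631)/78)*(1/36832) = 18090/22507 + (1/3 - sqrt(-33631 + 156*I*sqrt(199))/78)*(1/36832) = 18090/22507 + (1/110496 - sqrt(-33631 + 156*I*sqrt(199))/2872896) = 1998895147/2486933472 - sqrt(-33631 + 156*I*sqrt(199))/2872896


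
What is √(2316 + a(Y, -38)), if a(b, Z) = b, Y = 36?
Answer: 28*√3 ≈ 48.497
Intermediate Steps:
√(2316 + a(Y, -38)) = √(2316 + 36) = √2352 = 28*√3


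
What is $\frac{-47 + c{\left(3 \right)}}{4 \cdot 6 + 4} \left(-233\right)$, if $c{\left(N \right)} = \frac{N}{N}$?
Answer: $\frac{5359}{14} \approx 382.79$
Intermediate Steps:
$c{\left(N \right)} = 1$
$\frac{-47 + c{\left(3 \right)}}{4 \cdot 6 + 4} \left(-233\right) = \frac{-47 + 1}{4 \cdot 6 + 4} \left(-233\right) = - \frac{46}{24 + 4} \left(-233\right) = - \frac{46}{28} \left(-233\right) = \left(-46\right) \frac{1}{28} \left(-233\right) = \left(- \frac{23}{14}\right) \left(-233\right) = \frac{5359}{14}$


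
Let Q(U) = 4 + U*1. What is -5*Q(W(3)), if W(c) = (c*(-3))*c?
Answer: 115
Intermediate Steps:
W(c) = -3*c² (W(c) = (-3*c)*c = -3*c²)
Q(U) = 4 + U
-5*Q(W(3)) = -5*(4 - 3*3²) = -5*(4 - 3*9) = -5*(4 - 27) = -5*(-23) = 115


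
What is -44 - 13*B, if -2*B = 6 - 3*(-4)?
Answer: 73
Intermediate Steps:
B = -9 (B = -(6 - 3*(-4))/2 = -(6 + 12)/2 = -1/2*18 = -9)
-44 - 13*B = -44 - 13*(-9) = -44 + 117 = 73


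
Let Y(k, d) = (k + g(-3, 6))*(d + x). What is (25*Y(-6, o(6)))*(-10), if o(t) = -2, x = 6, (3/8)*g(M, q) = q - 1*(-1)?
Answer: -38000/3 ≈ -12667.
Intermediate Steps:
g(M, q) = 8/3 + 8*q/3 (g(M, q) = 8*(q - 1*(-1))/3 = 8*(q + 1)/3 = 8*(1 + q)/3 = 8/3 + 8*q/3)
Y(k, d) = (6 + d)*(56/3 + k) (Y(k, d) = (k + (8/3 + (8/3)*6))*(d + 6) = (k + (8/3 + 16))*(6 + d) = (k + 56/3)*(6 + d) = (56/3 + k)*(6 + d) = (6 + d)*(56/3 + k))
(25*Y(-6, o(6)))*(-10) = (25*(112 + 6*(-6) + (56/3)*(-2) - 2*(-6)))*(-10) = (25*(112 - 36 - 112/3 + 12))*(-10) = (25*(152/3))*(-10) = (3800/3)*(-10) = -38000/3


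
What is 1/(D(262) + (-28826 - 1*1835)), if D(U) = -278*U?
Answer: -1/103497 ≈ -9.6621e-6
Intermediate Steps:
1/(D(262) + (-28826 - 1*1835)) = 1/(-278*262 + (-28826 - 1*1835)) = 1/(-72836 + (-28826 - 1835)) = 1/(-72836 - 30661) = 1/(-103497) = -1/103497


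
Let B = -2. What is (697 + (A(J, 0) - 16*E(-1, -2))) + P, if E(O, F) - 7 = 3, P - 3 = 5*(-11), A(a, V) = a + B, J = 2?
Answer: 485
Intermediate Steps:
A(a, V) = -2 + a (A(a, V) = a - 2 = -2 + a)
P = -52 (P = 3 + 5*(-11) = 3 - 55 = -52)
E(O, F) = 10 (E(O, F) = 7 + 3 = 10)
(697 + (A(J, 0) - 16*E(-1, -2))) + P = (697 + ((-2 + 2) - 16*10)) - 52 = (697 + (0 - 160)) - 52 = (697 - 160) - 52 = 537 - 52 = 485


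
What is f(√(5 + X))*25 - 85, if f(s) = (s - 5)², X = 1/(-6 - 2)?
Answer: 5295/8 - 125*√78/2 ≈ 109.89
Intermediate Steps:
X = -⅛ (X = 1/(-8) = -⅛ ≈ -0.12500)
f(s) = (-5 + s)²
f(√(5 + X))*25 - 85 = (-5 + √(5 - ⅛))²*25 - 85 = (-5 + √(39/8))²*25 - 85 = (-5 + √78/4)²*25 - 85 = 25*(-5 + √78/4)² - 85 = -85 + 25*(-5 + √78/4)²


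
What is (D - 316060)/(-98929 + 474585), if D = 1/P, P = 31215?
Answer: -9865812899/11726102040 ≈ -0.84135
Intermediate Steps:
D = 1/31215 ≈ 3.2036e-5
(D - 316060)/(-98929 + 474585) = (1/31215 - 316060)/(-98929 + 474585) = -9865812899/31215/375656 = -9865812899/31215*1/375656 = -9865812899/11726102040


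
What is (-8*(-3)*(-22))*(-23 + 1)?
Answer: 11616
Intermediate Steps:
(-8*(-3)*(-22))*(-23 + 1) = (24*(-22))*(-22) = -528*(-22) = 11616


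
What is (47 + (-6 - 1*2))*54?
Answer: 2106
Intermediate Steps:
(47 + (-6 - 1*2))*54 = (47 + (-6 - 2))*54 = (47 - 8)*54 = 39*54 = 2106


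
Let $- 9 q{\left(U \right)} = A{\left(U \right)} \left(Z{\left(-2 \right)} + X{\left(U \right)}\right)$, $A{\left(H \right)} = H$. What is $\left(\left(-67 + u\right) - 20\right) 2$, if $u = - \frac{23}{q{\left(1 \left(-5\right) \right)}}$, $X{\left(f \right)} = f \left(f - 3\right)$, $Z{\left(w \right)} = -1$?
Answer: $- \frac{11448}{65} \approx -176.12$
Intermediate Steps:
$X{\left(f \right)} = f \left(-3 + f\right)$
$q{\left(U \right)} = - \frac{U \left(-1 + U \left(-3 + U\right)\right)}{9}$
$u = - \frac{69}{65}$ ($u = - \frac{23}{\left(- \frac{1}{9}\right) 1 \left(-5\right) \left(-1 + 1 \left(-5\right) \left(-3 + 1 \left(-5\right)\right)\right)} = - \frac{23}{\left(- \frac{1}{9}\right) \left(-5\right) \left(-1 - 5 \left(-3 - 5\right)\right)} = - \frac{23}{\left(- \frac{1}{9}\right) \left(-5\right) \left(-1 - -40\right)} = - \frac{23}{\left(- \frac{1}{9}\right) \left(-5\right) \left(-1 + 40\right)} = - \frac{23}{\left(- \frac{1}{9}\right) \left(-5\right) 39} = - \frac{23}{\frac{65}{3}} = \left(-23\right) \frac{3}{65} = - \frac{69}{65} \approx -1.0615$)
$\left(\left(-67 + u\right) - 20\right) 2 = \left(\left(-67 - \frac{69}{65}\right) - 20\right) 2 = \left(- \frac{4424}{65} - 20\right) 2 = \left(- \frac{5724}{65}\right) 2 = - \frac{11448}{65}$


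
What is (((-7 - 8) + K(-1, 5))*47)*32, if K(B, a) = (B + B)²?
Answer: -16544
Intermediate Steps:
K(B, a) = 4*B² (K(B, a) = (2*B)² = 4*B²)
(((-7 - 8) + K(-1, 5))*47)*32 = (((-7 - 8) + 4*(-1)²)*47)*32 = ((-15 + 4*1)*47)*32 = ((-15 + 4)*47)*32 = -11*47*32 = -517*32 = -16544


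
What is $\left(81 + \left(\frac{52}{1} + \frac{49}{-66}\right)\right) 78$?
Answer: $\frac{113477}{11} \approx 10316.0$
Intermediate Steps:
$\left(81 + \left(\frac{52}{1} + \frac{49}{-66}\right)\right) 78 = \left(81 + \left(52 \cdot 1 + 49 \left(- \frac{1}{66}\right)\right)\right) 78 = \left(81 + \left(52 - \frac{49}{66}\right)\right) 78 = \left(81 + \frac{3383}{66}\right) 78 = \frac{8729}{66} \cdot 78 = \frac{113477}{11}$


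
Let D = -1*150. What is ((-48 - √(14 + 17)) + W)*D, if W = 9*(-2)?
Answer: 9900 + 150*√31 ≈ 10735.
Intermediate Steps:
W = -18
D = -150
((-48 - √(14 + 17)) + W)*D = ((-48 - √(14 + 17)) - 18)*(-150) = ((-48 - √31) - 18)*(-150) = (-66 - √31)*(-150) = 9900 + 150*√31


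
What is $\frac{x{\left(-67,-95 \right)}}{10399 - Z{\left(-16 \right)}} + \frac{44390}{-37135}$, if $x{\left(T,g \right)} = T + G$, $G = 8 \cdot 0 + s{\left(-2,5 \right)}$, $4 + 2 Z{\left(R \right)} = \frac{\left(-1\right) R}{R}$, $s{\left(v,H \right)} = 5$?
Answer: $- \frac{185609982}{154503881} \approx -1.2013$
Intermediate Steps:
$Z{\left(R \right)} = - \frac{5}{2}$ ($Z{\left(R \right)} = -2 + \frac{- R \frac{1}{R}}{2} = -2 + \frac{1}{2} \left(-1\right) = -2 - \frac{1}{2} = - \frac{5}{2}$)
$G = 5$ ($G = 8 \cdot 0 + 5 = 0 + 5 = 5$)
$x{\left(T,g \right)} = 5 + T$ ($x{\left(T,g \right)} = T + 5 = 5 + T$)
$\frac{x{\left(-67,-95 \right)}}{10399 - Z{\left(-16 \right)}} + \frac{44390}{-37135} = \frac{5 - 67}{10399 - - \frac{5}{2}} + \frac{44390}{-37135} = - \frac{62}{10399 + \frac{5}{2}} + 44390 \left(- \frac{1}{37135}\right) = - \frac{62}{\frac{20803}{2}} - \frac{8878}{7427} = \left(-62\right) \frac{2}{20803} - \frac{8878}{7427} = - \frac{124}{20803} - \frac{8878}{7427} = - \frac{185609982}{154503881}$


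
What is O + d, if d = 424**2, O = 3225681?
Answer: 3405457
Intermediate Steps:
d = 179776
O + d = 3225681 + 179776 = 3405457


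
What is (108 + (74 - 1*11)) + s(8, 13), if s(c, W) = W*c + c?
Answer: 283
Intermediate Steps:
s(c, W) = c + W*c
(108 + (74 - 1*11)) + s(8, 13) = (108 + (74 - 1*11)) + 8*(1 + 13) = (108 + (74 - 11)) + 8*14 = (108 + 63) + 112 = 171 + 112 = 283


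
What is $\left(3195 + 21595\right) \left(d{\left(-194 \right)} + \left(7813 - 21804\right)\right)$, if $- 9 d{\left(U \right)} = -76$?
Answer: $- \frac{3119647970}{9} \approx -3.4663 \cdot 10^{8}$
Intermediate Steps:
$d{\left(U \right)} = \frac{76}{9}$ ($d{\left(U \right)} = \left(- \frac{1}{9}\right) \left(-76\right) = \frac{76}{9}$)
$\left(3195 + 21595\right) \left(d{\left(-194 \right)} + \left(7813 - 21804\right)\right) = \left(3195 + 21595\right) \left(\frac{76}{9} + \left(7813 - 21804\right)\right) = 24790 \left(\frac{76}{9} + \left(7813 - 21804\right)\right) = 24790 \left(\frac{76}{9} - 13991\right) = 24790 \left(- \frac{125843}{9}\right) = - \frac{3119647970}{9}$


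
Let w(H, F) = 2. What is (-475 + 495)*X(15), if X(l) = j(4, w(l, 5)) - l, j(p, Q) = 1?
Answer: -280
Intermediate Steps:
X(l) = 1 - l
(-475 + 495)*X(15) = (-475 + 495)*(1 - 1*15) = 20*(1 - 15) = 20*(-14) = -280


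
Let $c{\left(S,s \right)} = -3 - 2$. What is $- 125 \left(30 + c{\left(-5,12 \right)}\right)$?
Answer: $-3125$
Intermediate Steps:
$c{\left(S,s \right)} = -5$
$- 125 \left(30 + c{\left(-5,12 \right)}\right) = - 125 \left(30 - 5\right) = \left(-125\right) 25 = -3125$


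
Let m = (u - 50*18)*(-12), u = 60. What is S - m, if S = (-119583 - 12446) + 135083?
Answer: -7026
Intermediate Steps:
S = 3054 (S = -132029 + 135083 = 3054)
m = 10080 (m = (60 - 50*18)*(-12) = (60 - 900)*(-12) = -840*(-12) = 10080)
S - m = 3054 - 1*10080 = 3054 - 10080 = -7026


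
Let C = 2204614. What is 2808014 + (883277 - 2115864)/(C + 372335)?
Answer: 7236107636699/2576949 ≈ 2.8080e+6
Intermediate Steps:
2808014 + (883277 - 2115864)/(C + 372335) = 2808014 + (883277 - 2115864)/(2204614 + 372335) = 2808014 - 1232587/2576949 = 7236107636699/2576949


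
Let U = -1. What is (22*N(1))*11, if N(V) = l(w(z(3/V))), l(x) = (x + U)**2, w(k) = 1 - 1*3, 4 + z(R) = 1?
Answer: 2178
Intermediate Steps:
z(R) = -3 (z(R) = -4 + 1 = -3)
w(k) = -2 (w(k) = 1 - 3 = -2)
l(x) = (-1 + x)**2 (l(x) = (x - 1)**2 = (-1 + x)**2)
N(V) = 9 (N(V) = (-1 - 2)**2 = (-3)**2 = 9)
(22*N(1))*11 = (22*9)*11 = 198*11 = 2178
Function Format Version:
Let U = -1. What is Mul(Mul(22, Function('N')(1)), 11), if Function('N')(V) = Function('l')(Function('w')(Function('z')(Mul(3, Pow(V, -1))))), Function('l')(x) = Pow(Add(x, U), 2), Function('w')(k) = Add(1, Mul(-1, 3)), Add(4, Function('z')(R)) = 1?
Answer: 2178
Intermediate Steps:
Function('z')(R) = -3 (Function('z')(R) = Add(-4, 1) = -3)
Function('w')(k) = -2 (Function('w')(k) = Add(1, -3) = -2)
Function('l')(x) = Pow(Add(-1, x), 2) (Function('l')(x) = Pow(Add(x, -1), 2) = Pow(Add(-1, x), 2))
Function('N')(V) = 9 (Function('N')(V) = Pow(Add(-1, -2), 2) = Pow(-3, 2) = 9)
Mul(Mul(22, Function('N')(1)), 11) = Mul(Mul(22, 9), 11) = Mul(198, 11) = 2178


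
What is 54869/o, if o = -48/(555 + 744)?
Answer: -23758277/16 ≈ -1.4849e+6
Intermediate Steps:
o = -16/433 (o = -48/1299 = -48*1/1299 = -16/433 ≈ -0.036951)
54869/o = 54869/(-16/433) = 54869*(-433/16) = -23758277/16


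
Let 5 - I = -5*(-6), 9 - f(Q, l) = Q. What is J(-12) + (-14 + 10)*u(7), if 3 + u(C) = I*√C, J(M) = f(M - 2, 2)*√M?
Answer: 12 + 100*√7 + 46*I*√3 ≈ 276.58 + 79.674*I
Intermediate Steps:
f(Q, l) = 9 - Q
J(M) = √M*(11 - M) (J(M) = (9 - (M - 2))*√M = (9 - (-2 + M))*√M = (9 + (2 - M))*√M = (11 - M)*√M = √M*(11 - M))
I = -25 (I = 5 - (-5)*(-6) = 5 - 1*30 = 5 - 30 = -25)
u(C) = -3 - 25*√C
J(-12) + (-14 + 10)*u(7) = √(-12)*(11 - 1*(-12)) + (-14 + 10)*(-3 - 25*√7) = (2*I*√3)*(11 + 12) - 4*(-3 - 25*√7) = (2*I*√3)*23 + (12 + 100*√7) = 46*I*√3 + (12 + 100*√7) = 12 + 100*√7 + 46*I*√3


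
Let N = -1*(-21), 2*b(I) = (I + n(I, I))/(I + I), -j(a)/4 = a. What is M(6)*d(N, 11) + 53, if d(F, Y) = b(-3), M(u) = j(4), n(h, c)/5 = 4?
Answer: 227/3 ≈ 75.667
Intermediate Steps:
j(a) = -4*a
n(h, c) = 20 (n(h, c) = 5*4 = 20)
M(u) = -16 (M(u) = -4*4 = -16)
b(I) = (20 + I)/(4*I) (b(I) = ((I + 20)/(I + I))/2 = ((20 + I)/((2*I)))/2 = ((20 + I)*(1/(2*I)))/2 = ((20 + I)/(2*I))/2 = (20 + I)/(4*I))
N = 21
d(F, Y) = -17/12 (d(F, Y) = (¼)*(20 - 3)/(-3) = (¼)*(-⅓)*17 = -17/12)
M(6)*d(N, 11) + 53 = -16*(-17/12) + 53 = 68/3 + 53 = 227/3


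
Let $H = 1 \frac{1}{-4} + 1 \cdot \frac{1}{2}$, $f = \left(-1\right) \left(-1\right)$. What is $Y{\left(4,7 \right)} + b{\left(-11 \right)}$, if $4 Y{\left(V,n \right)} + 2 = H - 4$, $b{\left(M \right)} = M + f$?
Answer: $- \frac{183}{16} \approx -11.438$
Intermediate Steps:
$f = 1$
$H = \frac{1}{4}$ ($H = 1 \left(- \frac{1}{4}\right) + 1 \cdot \frac{1}{2} = - \frac{1}{4} + \frac{1}{2} = \frac{1}{4} \approx 0.25$)
$b{\left(M \right)} = 1 + M$ ($b{\left(M \right)} = M + 1 = 1 + M$)
$Y{\left(V,n \right)} = - \frac{23}{16}$ ($Y{\left(V,n \right)} = - \frac{1}{2} + \frac{\frac{1}{4} - 4}{4} = - \frac{1}{2} + \frac{1}{4} \left(- \frac{15}{4}\right) = - \frac{1}{2} - \frac{15}{16} = - \frac{23}{16}$)
$Y{\left(4,7 \right)} + b{\left(-11 \right)} = - \frac{23}{16} + \left(1 - 11\right) = - \frac{23}{16} - 10 = - \frac{183}{16}$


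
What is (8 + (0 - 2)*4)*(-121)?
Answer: 0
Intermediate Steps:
(8 + (0 - 2)*4)*(-121) = (8 - 2*4)*(-121) = (8 - 8)*(-121) = 0*(-121) = 0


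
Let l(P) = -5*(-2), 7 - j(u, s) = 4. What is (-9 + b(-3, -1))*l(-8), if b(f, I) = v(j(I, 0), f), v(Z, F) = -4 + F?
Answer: -160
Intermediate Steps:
j(u, s) = 3 (j(u, s) = 7 - 1*4 = 7 - 4 = 3)
b(f, I) = -4 + f
l(P) = 10
(-9 + b(-3, -1))*l(-8) = (-9 + (-4 - 3))*10 = (-9 - 7)*10 = -16*10 = -160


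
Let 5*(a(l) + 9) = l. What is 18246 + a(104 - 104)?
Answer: 18237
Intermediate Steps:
a(l) = -9 + l/5
18246 + a(104 - 104) = 18246 + (-9 + (104 - 104)/5) = 18246 + (-9 + (⅕)*0) = 18246 + (-9 + 0) = 18246 - 9 = 18237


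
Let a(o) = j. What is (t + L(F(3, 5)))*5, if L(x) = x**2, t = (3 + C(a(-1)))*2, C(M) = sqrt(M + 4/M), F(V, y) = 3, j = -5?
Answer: 75 + 2*I*sqrt(145) ≈ 75.0 + 24.083*I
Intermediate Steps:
a(o) = -5
t = 6 + 2*I*sqrt(145)/5 (t = (3 + sqrt(-5 + 4/(-5)))*2 = (3 + sqrt(-5 + 4*(-1/5)))*2 = (3 + sqrt(-5 - 4/5))*2 = (3 + sqrt(-29/5))*2 = (3 + I*sqrt(145)/5)*2 = 6 + 2*I*sqrt(145)/5 ≈ 6.0 + 4.8166*I)
(t + L(F(3, 5)))*5 = ((6 + 2*I*sqrt(145)/5) + 3**2)*5 = ((6 + 2*I*sqrt(145)/5) + 9)*5 = (15 + 2*I*sqrt(145)/5)*5 = 75 + 2*I*sqrt(145)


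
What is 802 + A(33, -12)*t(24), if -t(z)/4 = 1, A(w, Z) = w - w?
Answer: 802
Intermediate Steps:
A(w, Z) = 0
t(z) = -4 (t(z) = -4*1 = -4)
802 + A(33, -12)*t(24) = 802 + 0*(-4) = 802 + 0 = 802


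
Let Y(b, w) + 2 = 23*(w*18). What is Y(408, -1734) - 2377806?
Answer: -3095684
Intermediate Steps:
Y(b, w) = -2 + 414*w (Y(b, w) = -2 + 23*(w*18) = -2 + 23*(18*w) = -2 + 414*w)
Y(408, -1734) - 2377806 = (-2 + 414*(-1734)) - 2377806 = (-2 - 717876) - 2377806 = -717878 - 2377806 = -3095684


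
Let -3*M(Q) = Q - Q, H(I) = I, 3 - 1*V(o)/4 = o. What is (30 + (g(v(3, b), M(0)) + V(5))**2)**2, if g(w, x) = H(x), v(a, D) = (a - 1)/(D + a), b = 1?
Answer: 8836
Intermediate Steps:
V(o) = 12 - 4*o
v(a, D) = (-1 + a)/(D + a)
M(Q) = 0 (M(Q) = -(Q - Q)/3 = -1/3*0 = 0)
g(w, x) = x
(30 + (g(v(3, b), M(0)) + V(5))**2)**2 = (30 + (0 + (12 - 4*5))**2)**2 = (30 + (0 + (12 - 20))**2)**2 = (30 + (0 - 8)**2)**2 = (30 + (-8)**2)**2 = (30 + 64)**2 = 94**2 = 8836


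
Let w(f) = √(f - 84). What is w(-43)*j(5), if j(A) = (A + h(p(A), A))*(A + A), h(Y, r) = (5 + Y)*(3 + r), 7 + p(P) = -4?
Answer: -430*I*√127 ≈ -4845.9*I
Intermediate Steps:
p(P) = -11 (p(P) = -7 - 4 = -11)
h(Y, r) = (3 + r)*(5 + Y)
j(A) = 2*A*(-18 - 5*A) (j(A) = (A + (15 + 3*(-11) + 5*A - 11*A))*(A + A) = (A + (15 - 33 + 5*A - 11*A))*(2*A) = (A + (-18 - 6*A))*(2*A) = (-18 - 5*A)*(2*A) = 2*A*(-18 - 5*A))
w(f) = √(-84 + f)
w(-43)*j(5) = √(-84 - 43)*(-2*5*(18 + 5*5)) = √(-127)*(-2*5*(18 + 25)) = (I*√127)*(-2*5*43) = (I*√127)*(-430) = -430*I*√127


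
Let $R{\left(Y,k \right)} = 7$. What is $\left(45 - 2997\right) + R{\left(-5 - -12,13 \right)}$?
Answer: $-2945$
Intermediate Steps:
$\left(45 - 2997\right) + R{\left(-5 - -12,13 \right)} = \left(45 - 2997\right) + 7 = -2952 + 7 = -2945$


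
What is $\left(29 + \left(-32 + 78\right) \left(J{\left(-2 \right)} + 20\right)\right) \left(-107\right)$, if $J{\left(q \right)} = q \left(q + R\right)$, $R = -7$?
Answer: $-190139$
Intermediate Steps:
$J{\left(q \right)} = q \left(-7 + q\right)$ ($J{\left(q \right)} = q \left(q - 7\right) = q \left(-7 + q\right)$)
$\left(29 + \left(-32 + 78\right) \left(J{\left(-2 \right)} + 20\right)\right) \left(-107\right) = \left(29 + \left(-32 + 78\right) \left(- 2 \left(-7 - 2\right) + 20\right)\right) \left(-107\right) = \left(29 + 46 \left(\left(-2\right) \left(-9\right) + 20\right)\right) \left(-107\right) = \left(29 + 46 \left(18 + 20\right)\right) \left(-107\right) = \left(29 + 46 \cdot 38\right) \left(-107\right) = \left(29 + 1748\right) \left(-107\right) = 1777 \left(-107\right) = -190139$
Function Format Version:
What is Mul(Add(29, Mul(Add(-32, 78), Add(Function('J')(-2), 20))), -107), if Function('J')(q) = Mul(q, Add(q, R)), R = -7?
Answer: -190139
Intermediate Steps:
Function('J')(q) = Mul(q, Add(-7, q)) (Function('J')(q) = Mul(q, Add(q, -7)) = Mul(q, Add(-7, q)))
Mul(Add(29, Mul(Add(-32, 78), Add(Function('J')(-2), 20))), -107) = Mul(Add(29, Mul(Add(-32, 78), Add(Mul(-2, Add(-7, -2)), 20))), -107) = Mul(Add(29, Mul(46, Add(Mul(-2, -9), 20))), -107) = Mul(Add(29, Mul(46, Add(18, 20))), -107) = Mul(Add(29, Mul(46, 38)), -107) = Mul(Add(29, 1748), -107) = Mul(1777, -107) = -190139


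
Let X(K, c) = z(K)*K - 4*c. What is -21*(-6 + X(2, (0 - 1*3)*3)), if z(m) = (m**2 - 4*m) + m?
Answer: -546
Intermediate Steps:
z(m) = m**2 - 3*m
X(K, c) = -4*c + K**2*(-3 + K) (X(K, c) = (K*(-3 + K))*K - 4*c = K**2*(-3 + K) - 4*c = -4*c + K**2*(-3 + K))
-21*(-6 + X(2, (0 - 1*3)*3)) = -21*(-6 + (-4*(0 - 1*3)*3 + 2**2*(-3 + 2))) = -21*(-6 + (-4*(0 - 3)*3 + 4*(-1))) = -21*(-6 + (-(-12)*3 - 4)) = -21*(-6 + (-4*(-9) - 4)) = -21*(-6 + (36 - 4)) = -21*(-6 + 32) = -21*26 = -546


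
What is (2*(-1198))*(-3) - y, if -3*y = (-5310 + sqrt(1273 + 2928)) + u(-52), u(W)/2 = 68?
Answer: 16390/3 + sqrt(4201)/3 ≈ 5484.9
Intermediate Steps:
u(W) = 136 (u(W) = 2*68 = 136)
y = 5174/3 - sqrt(4201)/3 (y = -((-5310 + sqrt(1273 + 2928)) + 136)/3 = -((-5310 + sqrt(4201)) + 136)/3 = -(-5174 + sqrt(4201))/3 = 5174/3 - sqrt(4201)/3 ≈ 1703.1)
(2*(-1198))*(-3) - y = (2*(-1198))*(-3) - (5174/3 - sqrt(4201)/3) = -2396*(-3) + (-5174/3 + sqrt(4201)/3) = 7188 + (-5174/3 + sqrt(4201)/3) = 16390/3 + sqrt(4201)/3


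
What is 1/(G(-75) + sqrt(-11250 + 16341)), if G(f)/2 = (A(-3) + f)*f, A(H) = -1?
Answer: 3800/43318303 - sqrt(5091)/129954909 ≈ 8.7174e-5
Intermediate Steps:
G(f) = 2*f*(-1 + f) (G(f) = 2*((-1 + f)*f) = 2*(f*(-1 + f)) = 2*f*(-1 + f))
1/(G(-75) + sqrt(-11250 + 16341)) = 1/(2*(-75)*(-1 - 75) + sqrt(-11250 + 16341)) = 1/(2*(-75)*(-76) + sqrt(5091)) = 1/(11400 + sqrt(5091))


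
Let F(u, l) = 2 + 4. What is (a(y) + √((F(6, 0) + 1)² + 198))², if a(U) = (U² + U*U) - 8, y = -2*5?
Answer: (192 + √247)² ≈ 43146.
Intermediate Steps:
F(u, l) = 6
y = -10
a(U) = -8 + 2*U² (a(U) = (U² + U²) - 8 = 2*U² - 8 = -8 + 2*U²)
(a(y) + √((F(6, 0) + 1)² + 198))² = ((-8 + 2*(-10)²) + √((6 + 1)² + 198))² = ((-8 + 2*100) + √(7² + 198))² = ((-8 + 200) + √(49 + 198))² = (192 + √247)²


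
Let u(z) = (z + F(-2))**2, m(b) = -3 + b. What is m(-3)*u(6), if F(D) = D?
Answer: -96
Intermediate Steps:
u(z) = (-2 + z)**2 (u(z) = (z - 2)**2 = (-2 + z)**2)
m(-3)*u(6) = (-3 - 3)*(-2 + 6)**2 = -6*4**2 = -6*16 = -96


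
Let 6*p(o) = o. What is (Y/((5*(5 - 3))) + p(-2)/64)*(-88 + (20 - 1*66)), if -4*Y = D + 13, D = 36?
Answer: 79127/480 ≈ 164.85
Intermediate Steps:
p(o) = o/6
Y = -49/4 (Y = -(36 + 13)/4 = -¼*49 = -49/4 ≈ -12.250)
(Y/((5*(5 - 3))) + p(-2)/64)*(-88 + (20 - 1*66)) = (-49*1/(5*(5 - 3))/4 + ((⅙)*(-2))/64)*(-88 + (20 - 1*66)) = (-49/(4*(5*2)) - ⅓*1/64)*(-88 + (20 - 66)) = (-49/4/10 - 1/192)*(-88 - 46) = (-49/4*⅒ - 1/192)*(-134) = (-49/40 - 1/192)*(-134) = -1181/960*(-134) = 79127/480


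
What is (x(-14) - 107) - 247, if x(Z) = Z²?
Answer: -158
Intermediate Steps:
(x(-14) - 107) - 247 = ((-14)² - 107) - 247 = (196 - 107) - 247 = 89 - 247 = -158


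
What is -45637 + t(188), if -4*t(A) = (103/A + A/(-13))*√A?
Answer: -45637 + 34005*√47/4888 ≈ -45589.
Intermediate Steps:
t(A) = -√A*(103/A - A/13)/4 (t(A) = -(103/A + A/(-13))*√A/4 = -(103/A + A*(-1/13))*√A/4 = -(103/A - A/13)*√A/4 = -√A*(103/A - A/13)/4)
-45637 + t(188) = -45637 + (-1339 + 188²)/(52*√188) = -45637 + (√47/94)*(-1339 + 35344)/52 = -45637 + (1/52)*(√47/94)*34005 = -45637 + 34005*√47/4888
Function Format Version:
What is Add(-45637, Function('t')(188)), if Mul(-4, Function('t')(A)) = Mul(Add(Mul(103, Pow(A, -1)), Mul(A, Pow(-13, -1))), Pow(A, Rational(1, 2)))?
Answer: Add(-45637, Mul(Rational(34005, 4888), Pow(47, Rational(1, 2)))) ≈ -45589.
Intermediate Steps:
Function('t')(A) = Mul(Rational(-1, 4), Pow(A, Rational(1, 2)), Add(Mul(103, Pow(A, -1)), Mul(Rational(-1, 13), A))) (Function('t')(A) = Mul(Rational(-1, 4), Mul(Add(Mul(103, Pow(A, -1)), Mul(A, Pow(-13, -1))), Pow(A, Rational(1, 2)))) = Mul(Rational(-1, 4), Mul(Add(Mul(103, Pow(A, -1)), Mul(A, Rational(-1, 13))), Pow(A, Rational(1, 2)))) = Mul(Rational(-1, 4), Mul(Add(Mul(103, Pow(A, -1)), Mul(Rational(-1, 13), A)), Pow(A, Rational(1, 2)))) = Mul(Rational(-1, 4), Mul(Pow(A, Rational(1, 2)), Add(Mul(103, Pow(A, -1)), Mul(Rational(-1, 13), A)))) = Mul(Rational(-1, 4), Pow(A, Rational(1, 2)), Add(Mul(103, Pow(A, -1)), Mul(Rational(-1, 13), A))))
Add(-45637, Function('t')(188)) = Add(-45637, Mul(Rational(1, 52), Pow(188, Rational(-1, 2)), Add(-1339, Pow(188, 2)))) = Add(-45637, Mul(Rational(1, 52), Mul(Rational(1, 94), Pow(47, Rational(1, 2))), Add(-1339, 35344))) = Add(-45637, Mul(Rational(1, 52), Mul(Rational(1, 94), Pow(47, Rational(1, 2))), 34005)) = Add(-45637, Mul(Rational(34005, 4888), Pow(47, Rational(1, 2))))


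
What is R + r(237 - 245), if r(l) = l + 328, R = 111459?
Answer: 111779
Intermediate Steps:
r(l) = 328 + l
R + r(237 - 245) = 111459 + (328 + (237 - 245)) = 111459 + (328 - 8) = 111459 + 320 = 111779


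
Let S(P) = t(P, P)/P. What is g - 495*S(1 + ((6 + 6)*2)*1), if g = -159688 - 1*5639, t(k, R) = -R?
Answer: -164832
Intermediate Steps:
S(P) = -1 (S(P) = (-P)/P = -1)
g = -165327 (g = -159688 - 5639 = -165327)
g - 495*S(1 + ((6 + 6)*2)*1) = -165327 - 495*(-1) = -165327 + 495 = -164832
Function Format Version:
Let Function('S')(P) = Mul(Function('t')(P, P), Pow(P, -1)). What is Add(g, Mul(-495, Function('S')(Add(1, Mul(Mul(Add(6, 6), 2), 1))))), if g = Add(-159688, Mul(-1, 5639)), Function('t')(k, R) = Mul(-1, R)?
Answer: -164832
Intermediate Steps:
Function('S')(P) = -1 (Function('S')(P) = Mul(Mul(-1, P), Pow(P, -1)) = -1)
g = -165327 (g = Add(-159688, -5639) = -165327)
Add(g, Mul(-495, Function('S')(Add(1, Mul(Mul(Add(6, 6), 2), 1))))) = Add(-165327, Mul(-495, -1)) = Add(-165327, 495) = -164832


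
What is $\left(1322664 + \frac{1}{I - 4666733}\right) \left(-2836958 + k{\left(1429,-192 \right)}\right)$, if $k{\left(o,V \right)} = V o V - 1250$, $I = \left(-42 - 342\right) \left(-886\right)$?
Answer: $\frac{285212845854683588800}{4326509} \approx 6.5922 \cdot 10^{13}$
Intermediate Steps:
$I = 340224$ ($I = \left(-384\right) \left(-886\right) = 340224$)
$k{\left(o,V \right)} = -1250 + o V^{2}$ ($k{\left(o,V \right)} = o V^{2} - 1250 = -1250 + o V^{2}$)
$\left(1322664 + \frac{1}{I - 4666733}\right) \left(-2836958 + k{\left(1429,-192 \right)}\right) = \left(1322664 + \frac{1}{340224 - 4666733}\right) \left(-2836958 - \left(1250 - 1429 \left(-192\right)^{2}\right)\right) = \left(1322664 + \frac{1}{-4326509}\right) \left(-2836958 + \left(-1250 + 1429 \cdot 36864\right)\right) = \left(1322664 - \frac{1}{4326509}\right) \left(-2836958 + \left(-1250 + 52678656\right)\right) = \frac{5722517699975 \left(-2836958 + 52677406\right)}{4326509} = \frac{5722517699975}{4326509} \cdot 49840448 = \frac{285212845854683588800}{4326509}$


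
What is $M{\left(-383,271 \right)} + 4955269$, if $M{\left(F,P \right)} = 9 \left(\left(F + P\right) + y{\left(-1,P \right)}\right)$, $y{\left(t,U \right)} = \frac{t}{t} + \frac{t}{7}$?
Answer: $\frac{34679881}{7} \approx 4.9543 \cdot 10^{6}$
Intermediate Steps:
$y{\left(t,U \right)} = 1 + \frac{t}{7}$ ($y{\left(t,U \right)} = 1 + t \frac{1}{7} = 1 + \frac{t}{7}$)
$M{\left(F,P \right)} = \frac{54}{7} + 9 F + 9 P$ ($M{\left(F,P \right)} = 9 \left(\left(F + P\right) + \left(1 + \frac{1}{7} \left(-1\right)\right)\right) = 9 \left(\left(F + P\right) + \left(1 - \frac{1}{7}\right)\right) = 9 \left(\left(F + P\right) + \frac{6}{7}\right) = 9 \left(\frac{6}{7} + F + P\right) = \frac{54}{7} + 9 F + 9 P$)
$M{\left(-383,271 \right)} + 4955269 = \left(\frac{54}{7} + 9 \left(-383\right) + 9 \cdot 271\right) + 4955269 = \left(\frac{54}{7} - 3447 + 2439\right) + 4955269 = - \frac{7002}{7} + 4955269 = \frac{34679881}{7}$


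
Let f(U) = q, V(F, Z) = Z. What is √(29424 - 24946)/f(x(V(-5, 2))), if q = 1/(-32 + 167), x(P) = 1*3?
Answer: 135*√4478 ≈ 9033.9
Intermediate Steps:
x(P) = 3
q = 1/135 ≈ 0.0074074
f(U) = 1/135
√(29424 - 24946)/f(x(V(-5, 2))) = √(29424 - 24946)/(1/135) = √4478*135 = 135*√4478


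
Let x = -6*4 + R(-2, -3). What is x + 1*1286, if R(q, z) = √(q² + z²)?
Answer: 1262 + √13 ≈ 1265.6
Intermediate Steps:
x = -24 + √13 (x = -6*4 + √((-2)² + (-3)²) = -24 + √(4 + 9) = -24 + √13 ≈ -20.394)
x + 1*1286 = (-24 + √13) + 1*1286 = (-24 + √13) + 1286 = 1262 + √13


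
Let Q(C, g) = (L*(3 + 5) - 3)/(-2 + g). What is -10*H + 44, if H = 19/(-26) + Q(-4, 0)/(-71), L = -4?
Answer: 49632/923 ≈ 53.772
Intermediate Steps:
Q(C, g) = -35/(-2 + g) (Q(C, g) = (-4*(3 + 5) - 3)/(-2 + g) = (-4*8 - 3)/(-2 + g) = (-32 - 3)/(-2 + g) = -35/(-2 + g))
H = -902/923 (H = 19/(-26) - 35/(-2 + 0)/(-71) = 19*(-1/26) - 35/(-2)*(-1/71) = -19/26 - 35*(-1/2)*(-1/71) = -19/26 + (35/2)*(-1/71) = -19/26 - 35/142 = -902/923 ≈ -0.97725)
-10*H + 44 = -10*(-902/923) + 44 = 9020/923 + 44 = 49632/923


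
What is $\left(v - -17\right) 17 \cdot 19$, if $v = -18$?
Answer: $-323$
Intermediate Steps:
$\left(v - -17\right) 17 \cdot 19 = \left(-18 - -17\right) 17 \cdot 19 = \left(-18 + 17\right) 17 \cdot 19 = \left(-1\right) 17 \cdot 19 = \left(-17\right) 19 = -323$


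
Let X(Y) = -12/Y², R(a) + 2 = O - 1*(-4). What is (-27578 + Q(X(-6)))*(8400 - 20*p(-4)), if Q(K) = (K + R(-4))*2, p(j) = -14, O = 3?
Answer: -717888080/3 ≈ -2.3930e+8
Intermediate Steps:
R(a) = 5 (R(a) = -2 + (3 - 1*(-4)) = -2 + (3 + 4) = -2 + 7 = 5)
X(Y) = -12/Y²
Q(K) = 10 + 2*K (Q(K) = (K + 5)*2 = (5 + K)*2 = 10 + 2*K)
(-27578 + Q(X(-6)))*(8400 - 20*p(-4)) = (-27578 + (10 + 2*(-12/(-6)²)))*(8400 - 20*(-14)) = (-27578 + (10 + 2*(-12*1/36)))*(8400 + 280) = (-27578 + (10 + 2*(-⅓)))*8680 = (-27578 + (10 - ⅔))*8680 = (-27578 + 28/3)*8680 = -82706/3*8680 = -717888080/3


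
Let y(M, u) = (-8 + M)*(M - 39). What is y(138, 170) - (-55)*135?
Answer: 20295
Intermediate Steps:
y(M, u) = (-39 + M)*(-8 + M) (y(M, u) = (-8 + M)*(-39 + M) = (-39 + M)*(-8 + M))
y(138, 170) - (-55)*135 = (312 + 138**2 - 47*138) - (-55)*135 = (312 + 19044 - 6486) - 1*(-7425) = 12870 + 7425 = 20295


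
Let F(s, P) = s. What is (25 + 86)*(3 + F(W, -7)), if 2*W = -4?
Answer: 111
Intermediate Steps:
W = -2 (W = (½)*(-4) = -2)
(25 + 86)*(3 + F(W, -7)) = (25 + 86)*(3 - 2) = 111*1 = 111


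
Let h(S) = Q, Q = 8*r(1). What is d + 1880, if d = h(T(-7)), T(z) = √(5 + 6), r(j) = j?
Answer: 1888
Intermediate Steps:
T(z) = √11
Q = 8 (Q = 8*1 = 8)
h(S) = 8
d = 8
d + 1880 = 8 + 1880 = 1888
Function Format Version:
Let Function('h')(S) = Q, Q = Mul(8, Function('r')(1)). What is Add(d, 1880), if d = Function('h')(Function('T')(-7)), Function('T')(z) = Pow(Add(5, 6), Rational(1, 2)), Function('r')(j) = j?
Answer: 1888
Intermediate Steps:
Function('T')(z) = Pow(11, Rational(1, 2))
Q = 8 (Q = Mul(8, 1) = 8)
Function('h')(S) = 8
d = 8
Add(d, 1880) = Add(8, 1880) = 1888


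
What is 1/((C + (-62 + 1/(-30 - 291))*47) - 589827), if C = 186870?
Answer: -321/130284638 ≈ -2.4638e-6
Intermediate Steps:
1/((C + (-62 + 1/(-30 - 291))*47) - 589827) = 1/((186870 + (-62 + 1/(-30 - 291))*47) - 589827) = 1/((186870 + (-62 + 1/(-321))*47) - 589827) = 1/((186870 + (-62 - 1/321)*47) - 589827) = 1/((186870 - 19903/321*47) - 589827) = 1/((186870 - 935441/321) - 589827) = 1/(59049829/321 - 589827) = 1/(-130284638/321) = -321/130284638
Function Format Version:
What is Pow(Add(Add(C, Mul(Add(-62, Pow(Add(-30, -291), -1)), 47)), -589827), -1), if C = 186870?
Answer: Rational(-321, 130284638) ≈ -2.4638e-6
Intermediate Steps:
Pow(Add(Add(C, Mul(Add(-62, Pow(Add(-30, -291), -1)), 47)), -589827), -1) = Pow(Add(Add(186870, Mul(Add(-62, Pow(Add(-30, -291), -1)), 47)), -589827), -1) = Pow(Add(Add(186870, Mul(Add(-62, Pow(-321, -1)), 47)), -589827), -1) = Pow(Add(Add(186870, Mul(Add(-62, Rational(-1, 321)), 47)), -589827), -1) = Pow(Add(Add(186870, Mul(Rational(-19903, 321), 47)), -589827), -1) = Pow(Add(Add(186870, Rational(-935441, 321)), -589827), -1) = Pow(Add(Rational(59049829, 321), -589827), -1) = Pow(Rational(-130284638, 321), -1) = Rational(-321, 130284638)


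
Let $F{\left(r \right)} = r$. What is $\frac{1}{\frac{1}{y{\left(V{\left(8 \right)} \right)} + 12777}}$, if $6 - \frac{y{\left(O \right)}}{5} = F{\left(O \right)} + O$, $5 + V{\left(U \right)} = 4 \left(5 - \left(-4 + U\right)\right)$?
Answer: $12817$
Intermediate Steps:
$V{\left(U \right)} = 31 - 4 U$ ($V{\left(U \right)} = -5 + 4 \left(5 - \left(-4 + U\right)\right) = -5 + 4 \left(9 - U\right) = -5 - \left(-36 + 4 U\right) = 31 - 4 U$)
$y{\left(O \right)} = 30 - 10 O$ ($y{\left(O \right)} = 30 - 5 \left(O + O\right) = 30 - 5 \cdot 2 O = 30 - 10 O$)
$\frac{1}{\frac{1}{y{\left(V{\left(8 \right)} \right)} + 12777}} = \frac{1}{\frac{1}{\left(30 - 10 \left(31 - 32\right)\right) + 12777}} = \frac{1}{\frac{1}{\left(30 - -10\right) + 12777}} = \frac{1}{\frac{1}{\left(30 + 10\right) + 12777}} = \frac{1}{\frac{1}{40 + 12777}} = \frac{1}{\frac{1}{12817}} = 12817$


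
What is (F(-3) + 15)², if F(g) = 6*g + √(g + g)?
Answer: (3 - I*√6)² ≈ 3.0 - 14.697*I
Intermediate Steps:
F(g) = 6*g + √2*√g (F(g) = 6*g + √(2*g) = 6*g + √2*√g)
(F(-3) + 15)² = ((6*(-3) + √2*√(-3)) + 15)² = ((-18 + √2*(I*√3)) + 15)² = ((-18 + I*√6) + 15)² = (-3 + I*√6)²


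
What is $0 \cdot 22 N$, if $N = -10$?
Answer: $0$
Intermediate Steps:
$0 \cdot 22 N = 0 \cdot 22 \left(-10\right) = 0 \left(-10\right) = 0$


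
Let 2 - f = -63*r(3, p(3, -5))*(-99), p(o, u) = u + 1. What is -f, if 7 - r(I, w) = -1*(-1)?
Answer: 37420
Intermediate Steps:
p(o, u) = 1 + u
r(I, w) = 6 (r(I, w) = 7 - (-1)*(-1) = 7 - 1*1 = 7 - 1 = 6)
f = -37420 (f = 2 - (-63*6)*(-99) = 2 - (-378)*(-99) = 2 - 1*37422 = 2 - 37422 = -37420)
-f = -1*(-37420) = 37420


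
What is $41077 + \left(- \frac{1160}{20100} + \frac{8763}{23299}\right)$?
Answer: $\frac{41819380156}{1018065} \approx 41077.0$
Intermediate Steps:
$41077 + \left(- \frac{1160}{20100} + \frac{8763}{23299}\right) = 41077 + \left(\left(-1160\right) \frac{1}{20100} + 8763 \cdot \frac{1}{23299}\right) = 41077 + \left(- \frac{58}{1005} + \frac{381}{1013}\right) = 41077 + \frac{324151}{1018065} = \frac{41819380156}{1018065}$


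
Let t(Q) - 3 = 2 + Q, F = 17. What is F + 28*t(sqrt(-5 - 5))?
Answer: 157 + 28*I*sqrt(10) ≈ 157.0 + 88.544*I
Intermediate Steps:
t(Q) = 5 + Q (t(Q) = 3 + (2 + Q) = 5 + Q)
F + 28*t(sqrt(-5 - 5)) = 17 + 28*(5 + sqrt(-5 - 5)) = 17 + 28*(5 + sqrt(-10)) = 17 + 28*(5 + I*sqrt(10)) = 17 + (140 + 28*I*sqrt(10)) = 157 + 28*I*sqrt(10)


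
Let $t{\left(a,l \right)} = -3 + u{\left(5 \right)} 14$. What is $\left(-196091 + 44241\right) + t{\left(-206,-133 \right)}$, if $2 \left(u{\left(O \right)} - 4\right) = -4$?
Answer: $-151825$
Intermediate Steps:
$u{\left(O \right)} = 2$ ($u{\left(O \right)} = 4 + \frac{1}{2} \left(-4\right) = 4 - 2 = 2$)
$t{\left(a,l \right)} = 25$ ($t{\left(a,l \right)} = -3 + 2 \cdot 14 = -3 + 28 = 25$)
$\left(-196091 + 44241\right) + t{\left(-206,-133 \right)} = \left(-196091 + 44241\right) + 25 = -151850 + 25 = -151825$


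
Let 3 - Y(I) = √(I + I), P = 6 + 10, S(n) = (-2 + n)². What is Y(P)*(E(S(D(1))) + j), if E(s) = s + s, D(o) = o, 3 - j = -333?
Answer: 1014 - 1352*√2 ≈ -898.02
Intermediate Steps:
j = 336 (j = 3 - 1*(-333) = 3 + 333 = 336)
P = 16
Y(I) = 3 - √2*√I (Y(I) = 3 - √(I + I) = 3 - √(2*I) = 3 - √2*√I)
E(s) = 2*s
Y(P)*(E(S(D(1))) + j) = (3 - √2*√16)*(2*(-2 + 1)² + 336) = (3 - 1*√2*4)*(2*(-1)² + 336) = (3 - 4*√2)*(2*1 + 336) = (3 - 4*√2)*(2 + 336) = (3 - 4*√2)*338 = 1014 - 1352*√2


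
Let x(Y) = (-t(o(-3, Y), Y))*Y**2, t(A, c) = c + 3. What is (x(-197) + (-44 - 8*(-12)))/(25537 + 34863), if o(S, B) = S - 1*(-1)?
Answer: 3764499/30200 ≈ 124.65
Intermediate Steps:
o(S, B) = 1 + S (o(S, B) = S + 1 = 1 + S)
t(A, c) = 3 + c
x(Y) = Y**2*(-3 - Y) (x(Y) = (-(3 + Y))*Y**2 = (-3 - Y)*Y**2 = Y**2*(-3 - Y))
(x(-197) + (-44 - 8*(-12)))/(25537 + 34863) = ((-197)**2*(-3 - 1*(-197)) + (-44 - 8*(-12)))/(25537 + 34863) = (38809*(-3 + 197) + (-44 + 96))/60400 = (38809*194 + 52)*(1/60400) = (7528946 + 52)*(1/60400) = 7528998*(1/60400) = 3764499/30200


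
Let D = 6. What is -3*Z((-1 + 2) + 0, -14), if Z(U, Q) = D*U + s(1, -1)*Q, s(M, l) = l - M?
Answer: -102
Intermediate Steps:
Z(U, Q) = -2*Q + 6*U (Z(U, Q) = 6*U + (-1 - 1*1)*Q = 6*U + (-1 - 1)*Q = 6*U - 2*Q = -2*Q + 6*U)
-3*Z((-1 + 2) + 0, -14) = -3*(-2*(-14) + 6*((-1 + 2) + 0)) = -3*(28 + 6*(1 + 0)) = -3*(28 + 6*1) = -3*(28 + 6) = -3*34 = -102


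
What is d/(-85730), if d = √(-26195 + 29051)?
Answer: -√714/42865 ≈ -0.00062337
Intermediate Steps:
d = 2*√714 (d = √2856 = 2*√714 ≈ 53.442)
d/(-85730) = (2*√714)/(-85730) = (2*√714)*(-1/85730) = -√714/42865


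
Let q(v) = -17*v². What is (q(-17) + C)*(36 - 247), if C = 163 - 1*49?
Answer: 1012589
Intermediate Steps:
C = 114 (C = 163 - 49 = 114)
(q(-17) + C)*(36 - 247) = (-17*(-17)² + 114)*(36 - 247) = (-17*289 + 114)*(-211) = (-4913 + 114)*(-211) = -4799*(-211) = 1012589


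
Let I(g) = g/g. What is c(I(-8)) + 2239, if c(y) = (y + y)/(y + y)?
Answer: 2240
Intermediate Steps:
I(g) = 1
c(y) = 1 (c(y) = (2*y)/((2*y)) = (2*y)*(1/(2*y)) = 1)
c(I(-8)) + 2239 = 1 + 2239 = 2240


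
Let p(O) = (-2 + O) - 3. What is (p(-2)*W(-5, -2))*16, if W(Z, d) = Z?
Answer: 560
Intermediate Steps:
p(O) = -5 + O
(p(-2)*W(-5, -2))*16 = ((-5 - 2)*(-5))*16 = -7*(-5)*16 = 35*16 = 560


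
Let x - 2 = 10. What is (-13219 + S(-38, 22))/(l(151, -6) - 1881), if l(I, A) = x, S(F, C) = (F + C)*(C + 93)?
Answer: 15059/1869 ≈ 8.0573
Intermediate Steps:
x = 12 (x = 2 + 10 = 12)
S(F, C) = (93 + C)*(C + F) (S(F, C) = (C + F)*(93 + C) = (93 + C)*(C + F))
l(I, A) = 12
(-13219 + S(-38, 22))/(l(151, -6) - 1881) = (-13219 + (22² + 93*22 + 93*(-38) + 22*(-38)))/(12 - 1881) = (-13219 + (484 + 2046 - 3534 - 836))/(-1869) = (-13219 - 1840)*(-1/1869) = -15059*(-1/1869) = 15059/1869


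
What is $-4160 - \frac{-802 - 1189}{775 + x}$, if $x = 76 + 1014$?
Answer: $- \frac{7756409}{1865} \approx -4158.9$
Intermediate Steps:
$x = 1090$
$-4160 - \frac{-802 - 1189}{775 + x} = -4160 - \frac{-802 - 1189}{775 + 1090} = -4160 - - \frac{1991}{1865} = -4160 + \frac{1991}{1865} = - \frac{7756409}{1865}$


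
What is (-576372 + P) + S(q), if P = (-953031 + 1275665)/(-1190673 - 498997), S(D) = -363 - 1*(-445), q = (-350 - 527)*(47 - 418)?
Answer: -486870123467/844835 ≈ -5.7629e+5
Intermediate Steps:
q = 325367 (q = -877*(-371) = 325367)
S(D) = 82 (S(D) = -363 + 445 = 82)
P = -161317/844835 (P = 322634/(-1689670) = 322634*(-1/1689670) = -161317/844835 ≈ -0.19094)
(-576372 + P) + S(q) = (-576372 - 161317/844835) + 82 = -486939399937/844835 + 82 = -486870123467/844835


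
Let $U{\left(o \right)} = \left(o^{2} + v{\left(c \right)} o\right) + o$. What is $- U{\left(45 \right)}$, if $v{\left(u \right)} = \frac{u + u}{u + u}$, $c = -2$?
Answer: $-2115$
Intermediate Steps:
$v{\left(u \right)} = 1$ ($v{\left(u \right)} = \frac{2 u}{2 u} = 2 u \frac{1}{2 u} = 1$)
$U{\left(o \right)} = o^{2} + 2 o$ ($U{\left(o \right)} = \left(o^{2} + 1 o\right) + o = \left(o^{2} + o\right) + o = \left(o + o^{2}\right) + o = o^{2} + 2 o$)
$- U{\left(45 \right)} = - 45 \left(2 + 45\right) = - 45 \cdot 47 = \left(-1\right) 2115 = -2115$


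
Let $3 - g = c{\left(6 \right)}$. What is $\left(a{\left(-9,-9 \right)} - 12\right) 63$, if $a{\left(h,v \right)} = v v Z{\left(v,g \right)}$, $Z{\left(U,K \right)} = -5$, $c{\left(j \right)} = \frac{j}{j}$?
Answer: $-26271$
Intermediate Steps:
$c{\left(j \right)} = 1$
$g = 2$ ($g = 3 - 1 = 2$)
$a{\left(h,v \right)} = - 5 v^{2}$ ($a{\left(h,v \right)} = v v \left(-5\right) = v^{2} \left(-5\right) = - 5 v^{2}$)
$\left(a{\left(-9,-9 \right)} - 12\right) 63 = \left(- 5 \left(-9\right)^{2} - 12\right) 63 = \left(\left(-5\right) 81 - 12\right) 63 = \left(-405 - 12\right) 63 = \left(-417\right) 63 = -26271$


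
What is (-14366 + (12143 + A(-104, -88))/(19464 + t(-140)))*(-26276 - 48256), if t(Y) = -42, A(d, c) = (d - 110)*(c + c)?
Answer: 3465323664190/3237 ≈ 1.0705e+9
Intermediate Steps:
A(d, c) = 2*c*(-110 + d) (A(d, c) = (-110 + d)*(2*c) = 2*c*(-110 + d))
(-14366 + (12143 + A(-104, -88))/(19464 + t(-140)))*(-26276 - 48256) = (-14366 + (12143 + 2*(-88)*(-110 - 104))/(19464 - 42))*(-26276 - 48256) = (-14366 + (12143 + 2*(-88)*(-214))/19422)*(-74532) = (-14366 + (12143 + 37664)*(1/19422))*(-74532) = (-14366 + 49807*(1/19422))*(-74532) = (-14366 + 49807/19422)*(-74532) = -278966645/19422*(-74532) = 3465323664190/3237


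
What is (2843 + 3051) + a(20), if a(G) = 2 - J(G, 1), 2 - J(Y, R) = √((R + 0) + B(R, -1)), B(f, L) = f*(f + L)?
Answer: 5895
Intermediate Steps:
B(f, L) = f*(L + f)
J(Y, R) = 2 - √(R + R*(-1 + R)) (J(Y, R) = 2 - √((R + 0) + R*(-1 + R)) = 2 - √(R + R*(-1 + R)))
a(G) = 1 (a(G) = 2 - (2 - √(1²)) = 2 - (2 - √1) = 2 - (2 - 1*1) = 2 - (2 - 1) = 2 - 1*1 = 2 - 1 = 1)
(2843 + 3051) + a(20) = (2843 + 3051) + 1 = 5894 + 1 = 5895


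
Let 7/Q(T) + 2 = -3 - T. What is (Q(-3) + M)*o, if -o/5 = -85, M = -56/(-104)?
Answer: -32725/26 ≈ -1258.7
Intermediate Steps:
Q(T) = 7/(-5 - T) (Q(T) = 7/(-2 + (-3 - T)) = 7/(-5 - T))
M = 7/13 (M = -56*(-1/104) = 7/13 ≈ 0.53846)
o = 425 (o = -5*(-85) = 425)
(Q(-3) + M)*o = (-7/(5 - 3) + 7/13)*425 = (-7/2 + 7/13)*425 = -77/26*425 = -32725/26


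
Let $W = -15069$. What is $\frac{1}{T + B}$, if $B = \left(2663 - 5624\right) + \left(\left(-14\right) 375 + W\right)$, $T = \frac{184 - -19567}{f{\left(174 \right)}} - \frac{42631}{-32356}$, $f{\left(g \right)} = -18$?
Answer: $- \frac{291204}{7098377119} \approx -4.1024 \cdot 10^{-5}$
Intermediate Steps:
$T = - \frac{319147999}{291204}$ ($T = \frac{184 - -19567}{-18} - \frac{42631}{-32356} = \left(184 + 19567\right) \left(- \frac{1}{18}\right) - - \frac{42631}{32356} = 19751 \left(- \frac{1}{18}\right) + \frac{42631}{32356} = - \frac{19751}{18} + \frac{42631}{32356} = - \frac{319147999}{291204} \approx -1096.0$)
$B = -23280$ ($B = \left(2663 - 5624\right) - 20319 = -2961 - 20319 = -23280$)
$\frac{1}{T + B} = \frac{1}{- \frac{319147999}{291204} - 23280} = \frac{1}{- \frac{7098377119}{291204}} = - \frac{291204}{7098377119}$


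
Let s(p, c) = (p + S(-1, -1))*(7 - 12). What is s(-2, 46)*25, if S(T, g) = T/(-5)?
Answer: 225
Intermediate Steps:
S(T, g) = -T/5 (S(T, g) = T*(-1/5) = -T/5)
s(p, c) = -1 - 5*p (s(p, c) = (p - 1/5*(-1))*(7 - 12) = (p + 1/5)*(-5) = (1/5 + p)*(-5) = -1 - 5*p)
s(-2, 46)*25 = (-1 - 5*(-2))*25 = (-1 + 10)*25 = 9*25 = 225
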